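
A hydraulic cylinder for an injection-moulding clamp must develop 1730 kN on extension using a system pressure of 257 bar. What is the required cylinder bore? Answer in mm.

Extension force acts on the full piston face: F = P × (π/4)D².
D = √(4F / (πP)) = √(4 × 1730 kN / (π × 257 bar))

D ≈ 293 mm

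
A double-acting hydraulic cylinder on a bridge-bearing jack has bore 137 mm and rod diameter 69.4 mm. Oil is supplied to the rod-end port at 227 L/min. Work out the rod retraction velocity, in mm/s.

Rod-side annular area A_ann = π/4 × (137² − 69.4²) = 10960 mm^2
Flow into the rod-end port fills the annular volume.
v = Q / A

v ≈ 345 mm/s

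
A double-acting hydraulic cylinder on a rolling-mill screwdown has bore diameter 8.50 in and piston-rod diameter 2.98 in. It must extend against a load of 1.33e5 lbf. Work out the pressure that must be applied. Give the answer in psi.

Cap-side area A_cap = π/4 × (8.50 in)² = 56.75 in^2
P = F / A = 1.33e5 lbf / A

P ≈ 2340 psi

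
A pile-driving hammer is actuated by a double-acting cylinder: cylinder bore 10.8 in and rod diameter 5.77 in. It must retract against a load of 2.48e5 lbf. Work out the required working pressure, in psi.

Rod-side annular area A_ann = π/4 × (10.8² − 5.77²) = 65.46 in^2
Retraction: pressure acts on the annular area.
P = F / A = 2.48e5 lbf / A

P ≈ 3790 psi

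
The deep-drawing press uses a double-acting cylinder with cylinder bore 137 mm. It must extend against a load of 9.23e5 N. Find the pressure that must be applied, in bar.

Cap-side area A_cap = π/4 × (137 mm)² = 14740 mm^2
P = F / A = 9.23e5 N / A

P ≈ 626 bar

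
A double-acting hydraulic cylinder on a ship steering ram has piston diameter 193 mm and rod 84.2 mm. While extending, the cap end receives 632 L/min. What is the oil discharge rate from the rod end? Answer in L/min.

Q_out ≈ 512 L/min

Cap-side area A_cap = π/4 × (193 mm)² = 29260 mm^2
Rod-side annular area A_ann = π/4 × (193² − 84.2²) = 23690 mm^2
Piston speed v = Q_in/A_cap; rod-end outflow Q_out = v × A_ann = Q_in × A_ann/A_cap.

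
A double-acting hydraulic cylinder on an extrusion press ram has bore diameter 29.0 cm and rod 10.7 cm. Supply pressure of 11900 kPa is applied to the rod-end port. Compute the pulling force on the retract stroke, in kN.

F ≈ 679 kN

Rod-side annular area A_ann = π/4 × (29.0² − 10.7²) = 570.6 cm^2
On retraction the pressure acts on the annular area (bore minus rod).
F = P × A_ann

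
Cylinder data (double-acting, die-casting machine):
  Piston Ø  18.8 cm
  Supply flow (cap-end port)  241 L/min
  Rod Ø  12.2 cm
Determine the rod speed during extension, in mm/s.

Cap-side area A_cap = π/4 × (18.8 cm)² = 277.6 cm^2
v = Q / A

v ≈ 145 mm/s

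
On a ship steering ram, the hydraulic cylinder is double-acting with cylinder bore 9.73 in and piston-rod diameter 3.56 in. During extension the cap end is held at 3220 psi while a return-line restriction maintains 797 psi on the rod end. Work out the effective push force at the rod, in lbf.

Cap-side area A_cap = π/4 × (9.73 in)² = 74.36 in^2
Rod-side annular area A_ann = π/4 × (9.73² − 3.56²) = 64.40 in^2
Net thrust = P_cap·A_cap − P_rod·A_ann = 2.394e5 lbf − 51330 lbf

F ≈ 1.88e5 lbf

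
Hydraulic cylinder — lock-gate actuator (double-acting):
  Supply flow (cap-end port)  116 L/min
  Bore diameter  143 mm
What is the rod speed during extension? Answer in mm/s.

Cap-side area A_cap = π/4 × (143 mm)² = 16060 mm^2
v = Q / A

v ≈ 120 mm/s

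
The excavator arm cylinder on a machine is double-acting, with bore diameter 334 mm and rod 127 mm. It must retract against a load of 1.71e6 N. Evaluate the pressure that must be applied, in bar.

P ≈ 228 bar

Rod-side annular area A_ann = π/4 × (334² − 127²) = 74950 mm^2
Retraction: pressure acts on the annular area.
P = F / A = 1.71e6 N / A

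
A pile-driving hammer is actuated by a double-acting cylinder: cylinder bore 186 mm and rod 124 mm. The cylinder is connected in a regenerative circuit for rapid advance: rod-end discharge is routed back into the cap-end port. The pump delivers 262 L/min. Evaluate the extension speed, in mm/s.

In regeneration the rod-end outflow joins the pump flow into the cap end, so the net volume the pump must supply per unit advance equals the rod cross-section area.
Rod cross-section A_rod = π/4 × (124 mm)² = 12080 mm^2
v = Q_pump / A_rod

v ≈ 362 mm/s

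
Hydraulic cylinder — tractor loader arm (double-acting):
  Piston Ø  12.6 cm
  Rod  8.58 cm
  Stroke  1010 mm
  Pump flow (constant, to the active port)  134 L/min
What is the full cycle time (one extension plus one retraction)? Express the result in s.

Cap-side area A_cap = π/4 × (12.6 cm)² = 124.7 cm^2
Rod-side annular area A_ann = π/4 × (12.6² − 8.58²) = 66.87 cm^2
t_ext = A_cap·L/Q = 5.639 s
t_ret = A_ann·L/Q = 3.024 s
t_cycle = t_ext + t_ret

t ≈ 8.66 s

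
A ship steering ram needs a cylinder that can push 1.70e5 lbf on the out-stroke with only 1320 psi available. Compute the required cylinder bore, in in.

D ≈ 12.8 in

Extension force acts on the full piston face: F = P × (π/4)D².
D = √(4F / (πP)) = √(4 × 1.70e5 lbf / (π × 1320 psi))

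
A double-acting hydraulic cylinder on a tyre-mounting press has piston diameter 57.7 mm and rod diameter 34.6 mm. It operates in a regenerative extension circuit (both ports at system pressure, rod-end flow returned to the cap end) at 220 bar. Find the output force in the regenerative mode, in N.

With equal pressure on both faces, forces on the annular region cancel; the net push is pressure × rod cross-section.
Rod cross-section A_rod = π/4 × (34.6 mm)² = 940.2 mm^2
F = P × A_rod

F ≈ 20700 N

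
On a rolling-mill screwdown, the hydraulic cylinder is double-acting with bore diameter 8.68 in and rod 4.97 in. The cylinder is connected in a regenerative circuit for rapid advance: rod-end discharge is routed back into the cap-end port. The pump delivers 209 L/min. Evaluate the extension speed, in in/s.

v ≈ 11.0 in/s

In regeneration the rod-end outflow joins the pump flow into the cap end, so the net volume the pump must supply per unit advance equals the rod cross-section area.
Rod cross-section A_rod = π/4 × (4.97 in)² = 19.40 in^2
v = Q_pump / A_rod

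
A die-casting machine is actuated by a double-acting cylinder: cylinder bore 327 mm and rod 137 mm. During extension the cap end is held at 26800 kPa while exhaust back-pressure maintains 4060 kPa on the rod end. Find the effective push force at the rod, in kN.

Cap-side area A_cap = π/4 × (327 mm)² = 83980 mm^2
Rod-side annular area A_ann = π/4 × (327² − 137²) = 69240 mm^2
Net thrust = P_cap·A_cap − P_rod·A_ann = 2251 kN − 281.1 kN

F ≈ 1970 kN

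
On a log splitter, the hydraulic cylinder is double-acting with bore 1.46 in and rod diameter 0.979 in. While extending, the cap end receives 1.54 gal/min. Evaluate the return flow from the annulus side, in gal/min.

Cap-side area A_cap = π/4 × (1.46 in)² = 1.674 in^2
Rod-side annular area A_ann = π/4 × (1.46² − 0.979²) = 0.9214 in^2
Piston speed v = Q_in/A_cap; rod-end outflow Q_out = v × A_ann = Q_in × A_ann/A_cap.

Q_out ≈ 0.848 gal/min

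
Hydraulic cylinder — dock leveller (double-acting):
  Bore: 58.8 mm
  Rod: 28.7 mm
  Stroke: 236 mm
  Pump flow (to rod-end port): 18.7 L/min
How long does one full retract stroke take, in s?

Rod-side annular area A_ann = π/4 × (58.8² − 28.7²) = 2069 mm^2
Swept volume V = A × L; t = V / Q = A·L / Q

t ≈ 1.57 s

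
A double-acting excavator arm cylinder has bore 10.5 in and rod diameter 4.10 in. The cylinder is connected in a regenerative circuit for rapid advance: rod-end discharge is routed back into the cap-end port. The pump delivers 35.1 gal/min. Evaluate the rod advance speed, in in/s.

v ≈ 10.2 in/s

In regeneration the rod-end outflow joins the pump flow into the cap end, so the net volume the pump must supply per unit advance equals the rod cross-section area.
Rod cross-section A_rod = π/4 × (4.10 in)² = 13.20 in^2
v = Q_pump / A_rod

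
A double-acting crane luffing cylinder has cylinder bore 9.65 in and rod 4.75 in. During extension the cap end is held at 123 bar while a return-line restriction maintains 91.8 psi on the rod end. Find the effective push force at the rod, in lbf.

Cap-side area A_cap = π/4 × (9.65 in)² = 73.14 in^2
Rod-side annular area A_ann = π/4 × (9.65² − 4.75²) = 55.42 in^2
Net thrust = P_cap·A_cap − P_rod·A_ann = 1.305e5 lbf − 5087 lbf

F ≈ 1.25e5 lbf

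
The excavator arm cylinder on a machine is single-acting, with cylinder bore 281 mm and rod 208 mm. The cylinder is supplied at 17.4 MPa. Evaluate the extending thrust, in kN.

Cap-side area A_cap = π/4 × (281 mm)² = 62020 mm^2
F = P × A_cap = 17.4 MPa × A_cap

F ≈ 1080 kN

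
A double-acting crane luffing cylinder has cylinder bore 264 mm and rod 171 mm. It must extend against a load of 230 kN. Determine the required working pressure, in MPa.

P ≈ 4.20 MPa

Cap-side area A_cap = π/4 × (264 mm)² = 54740 mm^2
P = F / A = 230 kN / A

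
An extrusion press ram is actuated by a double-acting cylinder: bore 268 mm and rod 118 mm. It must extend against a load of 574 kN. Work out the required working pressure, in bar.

P ≈ 102 bar

Cap-side area A_cap = π/4 × (268 mm)² = 56410 mm^2
P = F / A = 574 kN / A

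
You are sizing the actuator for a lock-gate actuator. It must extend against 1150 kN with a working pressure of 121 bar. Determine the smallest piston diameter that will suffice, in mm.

D ≈ 348 mm

Extension force acts on the full piston face: F = P × (π/4)D².
D = √(4F / (πP)) = √(4 × 1150 kN / (π × 121 bar))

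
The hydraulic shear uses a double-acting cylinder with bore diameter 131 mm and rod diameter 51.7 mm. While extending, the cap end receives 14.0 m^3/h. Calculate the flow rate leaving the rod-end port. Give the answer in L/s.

Q_out ≈ 3.28 L/s

Cap-side area A_cap = π/4 × (131 mm)² = 13480 mm^2
Rod-side annular area A_ann = π/4 × (131² − 51.7²) = 11380 mm^2
Piston speed v = Q_in/A_cap; rod-end outflow Q_out = v × A_ann = Q_in × A_ann/A_cap.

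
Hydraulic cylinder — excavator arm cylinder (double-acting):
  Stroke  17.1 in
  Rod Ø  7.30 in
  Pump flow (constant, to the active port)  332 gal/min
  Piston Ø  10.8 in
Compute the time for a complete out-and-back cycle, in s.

Cap-side area A_cap = π/4 × (10.8 in)² = 91.61 in^2
Rod-side annular area A_ann = π/4 × (10.8² − 7.30²) = 49.75 in^2
t_ext = A_cap·L/Q = 1.226 s
t_ret = A_ann·L/Q = 0.6656 s
t_cycle = t_ext + t_ret

t ≈ 1.89 s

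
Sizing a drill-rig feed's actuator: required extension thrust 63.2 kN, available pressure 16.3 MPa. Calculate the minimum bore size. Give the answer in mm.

D ≈ 70.3 mm

Extension force acts on the full piston face: F = P × (π/4)D².
D = √(4F / (πP)) = √(4 × 63.2 kN / (π × 16.3 MPa))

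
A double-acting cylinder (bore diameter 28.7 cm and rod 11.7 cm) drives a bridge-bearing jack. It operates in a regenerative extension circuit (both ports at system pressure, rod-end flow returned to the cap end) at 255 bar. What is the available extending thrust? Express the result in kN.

F ≈ 274 kN

With equal pressure on both faces, forces on the annular region cancel; the net push is pressure × rod cross-section.
Rod cross-section A_rod = π/4 × (11.7 cm)² = 107.5 cm^2
F = P × A_rod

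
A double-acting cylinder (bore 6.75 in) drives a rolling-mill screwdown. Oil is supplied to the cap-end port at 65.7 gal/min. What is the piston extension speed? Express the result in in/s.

v ≈ 7.07 in/s

Cap-side area A_cap = π/4 × (6.75 in)² = 35.78 in^2
v = Q / A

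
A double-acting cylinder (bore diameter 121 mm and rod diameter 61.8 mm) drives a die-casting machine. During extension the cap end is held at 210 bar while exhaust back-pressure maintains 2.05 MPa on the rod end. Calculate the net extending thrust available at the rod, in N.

Cap-side area A_cap = π/4 × (121 mm)² = 11500 mm^2
Rod-side annular area A_ann = π/4 × (121² − 61.8²) = 8499 mm^2
Net thrust = P_cap·A_cap − P_rod·A_ann = 2.415e5 N − 17420 N

F ≈ 2.24e5 N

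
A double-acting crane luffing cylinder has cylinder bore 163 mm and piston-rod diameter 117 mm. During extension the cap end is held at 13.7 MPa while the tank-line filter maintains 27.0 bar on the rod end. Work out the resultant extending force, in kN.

Cap-side area A_cap = π/4 × (163 mm)² = 20870 mm^2
Rod-side annular area A_ann = π/4 × (163² − 117²) = 10120 mm^2
Net thrust = P_cap·A_cap − P_rod·A_ann = 285.9 kN − 27.31 kN

F ≈ 259 kN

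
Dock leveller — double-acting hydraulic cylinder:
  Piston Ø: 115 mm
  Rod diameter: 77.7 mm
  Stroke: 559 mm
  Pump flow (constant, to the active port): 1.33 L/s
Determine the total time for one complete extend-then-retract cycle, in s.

Cap-side area A_cap = π/4 × (115 mm)² = 10390 mm^2
Rod-side annular area A_ann = π/4 × (115² − 77.7²) = 5645 mm^2
t_ext = A_cap·L/Q = 4.366 s
t_ret = A_ann·L/Q = 2.373 s
t_cycle = t_ext + t_ret

t ≈ 6.74 s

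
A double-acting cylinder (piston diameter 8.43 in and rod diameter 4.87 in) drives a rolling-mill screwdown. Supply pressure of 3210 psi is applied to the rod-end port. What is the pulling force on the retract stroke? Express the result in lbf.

Rod-side annular area A_ann = π/4 × (8.43² − 4.87²) = 37.19 in^2
On retraction the pressure acts on the annular area (bore minus rod).
F = P × A_ann

F ≈ 1.19e5 lbf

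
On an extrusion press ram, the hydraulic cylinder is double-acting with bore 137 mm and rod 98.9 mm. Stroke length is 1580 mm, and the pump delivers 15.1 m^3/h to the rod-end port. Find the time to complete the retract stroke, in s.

Rod-side annular area A_ann = π/4 × (137² − 98.9²) = 7059 mm^2
Swept volume V = A × L; t = V / Q = A·L / Q

t ≈ 2.66 s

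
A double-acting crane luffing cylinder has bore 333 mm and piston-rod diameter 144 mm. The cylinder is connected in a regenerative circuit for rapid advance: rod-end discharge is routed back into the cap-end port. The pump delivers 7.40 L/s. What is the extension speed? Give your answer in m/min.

In regeneration the rod-end outflow joins the pump flow into the cap end, so the net volume the pump must supply per unit advance equals the rod cross-section area.
Rod cross-section A_rod = π/4 × (144 mm)² = 16290 mm^2
v = Q_pump / A_rod

v ≈ 27.3 m/min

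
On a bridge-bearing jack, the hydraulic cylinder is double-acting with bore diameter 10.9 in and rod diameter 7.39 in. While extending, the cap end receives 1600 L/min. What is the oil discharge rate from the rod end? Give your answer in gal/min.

Q_out ≈ 228 gal/min

Cap-side area A_cap = π/4 × (10.9 in)² = 93.31 in^2
Rod-side annular area A_ann = π/4 × (10.9² − 7.39²) = 50.42 in^2
Piston speed v = Q_in/A_cap; rod-end outflow Q_out = v × A_ann = Q_in × A_ann/A_cap.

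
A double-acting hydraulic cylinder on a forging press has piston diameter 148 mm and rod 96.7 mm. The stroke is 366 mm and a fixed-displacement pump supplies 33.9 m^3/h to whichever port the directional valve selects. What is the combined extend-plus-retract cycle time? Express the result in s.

t ≈ 1.05 s

Cap-side area A_cap = π/4 × (148 mm)² = 17200 mm^2
Rod-side annular area A_ann = π/4 × (148² − 96.7²) = 9859 mm^2
t_ext = A_cap·L/Q = 0.6686 s
t_ret = A_ann·L/Q = 0.3832 s
t_cycle = t_ext + t_ret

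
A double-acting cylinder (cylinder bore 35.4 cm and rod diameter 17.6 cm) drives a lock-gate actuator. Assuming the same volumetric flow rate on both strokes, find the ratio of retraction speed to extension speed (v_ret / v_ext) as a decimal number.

Cap-side area A_cap = π/4 × (35.4 cm)² = 984.2 cm^2
Rod-side annular area A_ann = π/4 × (35.4² − 17.6²) = 740.9 cm^2
For equal Q, v ∝ 1/A, so v_ret/v_ext = A_cap/A_ann.

v_ret/v_ext ≈ 1.33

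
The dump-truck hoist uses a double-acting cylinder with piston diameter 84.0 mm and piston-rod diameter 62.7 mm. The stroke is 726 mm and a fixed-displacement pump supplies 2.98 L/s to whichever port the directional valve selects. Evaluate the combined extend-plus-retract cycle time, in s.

t ≈ 1.95 s

Cap-side area A_cap = π/4 × (84.0 mm)² = 5542 mm^2
Rod-side annular area A_ann = π/4 × (84.0² − 62.7²) = 2454 mm^2
t_ext = A_cap·L/Q = 1.350 s
t_ret = A_ann·L/Q = 0.5979 s
t_cycle = t_ext + t_ret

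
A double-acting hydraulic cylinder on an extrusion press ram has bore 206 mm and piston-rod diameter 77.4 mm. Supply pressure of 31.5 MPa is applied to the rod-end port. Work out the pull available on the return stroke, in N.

Rod-side annular area A_ann = π/4 × (206² − 77.4²) = 28620 mm^2
On retraction the pressure acts on the annular area (bore minus rod).
F = P × A_ann

F ≈ 9.02e5 N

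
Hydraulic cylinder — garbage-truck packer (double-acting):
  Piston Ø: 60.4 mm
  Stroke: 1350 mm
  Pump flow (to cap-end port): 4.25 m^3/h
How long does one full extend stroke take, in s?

Cap-side area A_cap = π/4 × (60.4 mm)² = 2865 mm^2
Swept volume V = A × L; t = V / Q = A·L / Q

t ≈ 3.28 s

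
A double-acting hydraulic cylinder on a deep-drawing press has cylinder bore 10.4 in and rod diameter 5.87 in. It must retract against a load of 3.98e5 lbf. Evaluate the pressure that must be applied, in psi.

Rod-side annular area A_ann = π/4 × (10.4² − 5.87²) = 57.89 in^2
Retraction: pressure acts on the annular area.
P = F / A = 3.98e5 lbf / A

P ≈ 6880 psi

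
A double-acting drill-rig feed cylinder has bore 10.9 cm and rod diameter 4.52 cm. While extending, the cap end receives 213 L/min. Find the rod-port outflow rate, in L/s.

Q_out ≈ 2.94 L/s

Cap-side area A_cap = π/4 × (10.9 cm)² = 93.31 cm^2
Rod-side annular area A_ann = π/4 × (10.9² − 4.52²) = 77.27 cm^2
Piston speed v = Q_in/A_cap; rod-end outflow Q_out = v × A_ann = Q_in × A_ann/A_cap.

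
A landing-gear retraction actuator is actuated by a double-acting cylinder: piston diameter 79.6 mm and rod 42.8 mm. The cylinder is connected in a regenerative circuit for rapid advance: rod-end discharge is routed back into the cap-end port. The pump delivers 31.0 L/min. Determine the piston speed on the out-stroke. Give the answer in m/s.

In regeneration the rod-end outflow joins the pump flow into the cap end, so the net volume the pump must supply per unit advance equals the rod cross-section area.
Rod cross-section A_rod = π/4 × (42.8 mm)² = 1439 mm^2
v = Q_pump / A_rod

v ≈ 0.359 m/s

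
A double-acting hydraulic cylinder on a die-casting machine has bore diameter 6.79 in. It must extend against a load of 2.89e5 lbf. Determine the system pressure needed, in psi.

P ≈ 7980 psi

Cap-side area A_cap = π/4 × (6.79 in)² = 36.21 in^2
P = F / A = 2.89e5 lbf / A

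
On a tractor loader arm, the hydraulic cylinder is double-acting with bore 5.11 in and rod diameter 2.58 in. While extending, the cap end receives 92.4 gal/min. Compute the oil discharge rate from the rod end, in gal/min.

Q_out ≈ 68.8 gal/min

Cap-side area A_cap = π/4 × (5.11 in)² = 20.51 in^2
Rod-side annular area A_ann = π/4 × (5.11² − 2.58²) = 15.28 in^2
Piston speed v = Q_in/A_cap; rod-end outflow Q_out = v × A_ann = Q_in × A_ann/A_cap.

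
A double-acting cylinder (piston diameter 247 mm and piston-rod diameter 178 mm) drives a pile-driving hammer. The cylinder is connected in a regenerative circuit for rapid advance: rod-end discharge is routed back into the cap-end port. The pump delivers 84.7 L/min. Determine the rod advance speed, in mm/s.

v ≈ 56.7 mm/s

In regeneration the rod-end outflow joins the pump flow into the cap end, so the net volume the pump must supply per unit advance equals the rod cross-section area.
Rod cross-section A_rod = π/4 × (178 mm)² = 24880 mm^2
v = Q_pump / A_rod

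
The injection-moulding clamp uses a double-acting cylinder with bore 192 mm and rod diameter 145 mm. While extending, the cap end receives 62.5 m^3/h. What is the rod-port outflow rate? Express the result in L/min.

Cap-side area A_cap = π/4 × (192 mm)² = 28950 mm^2
Rod-side annular area A_ann = π/4 × (192² − 145²) = 12440 mm^2
Piston speed v = Q_in/A_cap; rod-end outflow Q_out = v × A_ann = Q_in × A_ann/A_cap.

Q_out ≈ 448 L/min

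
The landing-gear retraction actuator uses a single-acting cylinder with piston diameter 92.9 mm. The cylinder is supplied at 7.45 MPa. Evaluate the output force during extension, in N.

Cap-side area A_cap = π/4 × (92.9 mm)² = 6778 mm^2
F = P × A_cap = 7.45 MPa × A_cap

F ≈ 50500 N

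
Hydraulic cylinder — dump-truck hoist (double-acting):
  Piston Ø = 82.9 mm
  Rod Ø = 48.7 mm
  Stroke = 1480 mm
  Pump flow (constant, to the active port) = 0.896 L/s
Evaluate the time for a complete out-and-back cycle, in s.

t ≈ 14.8 s

Cap-side area A_cap = π/4 × (82.9 mm)² = 5398 mm^2
Rod-side annular area A_ann = π/4 × (82.9² − 48.7²) = 3535 mm^2
t_ext = A_cap·L/Q = 8.916 s
t_ret = A_ann·L/Q = 5.839 s
t_cycle = t_ext + t_ret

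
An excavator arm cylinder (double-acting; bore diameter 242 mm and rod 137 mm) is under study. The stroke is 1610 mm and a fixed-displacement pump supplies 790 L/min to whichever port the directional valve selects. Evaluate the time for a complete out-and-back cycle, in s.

Cap-side area A_cap = π/4 × (242 mm)² = 46000 mm^2
Rod-side annular area A_ann = π/4 × (242² − 137²) = 31250 mm^2
t_ext = A_cap·L/Q = 5.624 s
t_ret = A_ann·L/Q = 3.822 s
t_cycle = t_ext + t_ret

t ≈ 9.45 s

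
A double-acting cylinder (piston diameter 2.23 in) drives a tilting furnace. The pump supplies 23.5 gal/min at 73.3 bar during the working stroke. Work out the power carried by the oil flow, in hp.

W ≈ 14.6 hp

Hydraulic power = P × Q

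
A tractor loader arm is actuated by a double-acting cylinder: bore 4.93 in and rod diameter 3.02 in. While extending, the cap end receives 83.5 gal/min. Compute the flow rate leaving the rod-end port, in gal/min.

Cap-side area A_cap = π/4 × (4.93 in)² = 19.09 in^2
Rod-side annular area A_ann = π/4 × (4.93² − 3.02²) = 11.93 in^2
Piston speed v = Q_in/A_cap; rod-end outflow Q_out = v × A_ann = Q_in × A_ann/A_cap.

Q_out ≈ 52.2 gal/min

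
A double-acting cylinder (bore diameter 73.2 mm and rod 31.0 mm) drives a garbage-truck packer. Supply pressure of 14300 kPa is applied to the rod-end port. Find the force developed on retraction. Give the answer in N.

F ≈ 49400 N

Rod-side annular area A_ann = π/4 × (73.2² − 31.0²) = 3454 mm^2
On retraction the pressure acts on the annular area (bore minus rod).
F = P × A_ann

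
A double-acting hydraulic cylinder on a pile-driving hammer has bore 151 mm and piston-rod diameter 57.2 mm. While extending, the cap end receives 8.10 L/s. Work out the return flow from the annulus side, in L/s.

Cap-side area A_cap = π/4 × (151 mm)² = 17910 mm^2
Rod-side annular area A_ann = π/4 × (151² − 57.2²) = 15340 mm^2
Piston speed v = Q_in/A_cap; rod-end outflow Q_out = v × A_ann = Q_in × A_ann/A_cap.

Q_out ≈ 6.94 L/s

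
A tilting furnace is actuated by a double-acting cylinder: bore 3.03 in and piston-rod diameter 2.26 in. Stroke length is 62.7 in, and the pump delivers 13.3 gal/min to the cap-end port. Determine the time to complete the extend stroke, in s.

Cap-side area A_cap = π/4 × (3.03 in)² = 7.211 in^2
Swept volume V = A × L; t = V / Q = A·L / Q

t ≈ 8.83 s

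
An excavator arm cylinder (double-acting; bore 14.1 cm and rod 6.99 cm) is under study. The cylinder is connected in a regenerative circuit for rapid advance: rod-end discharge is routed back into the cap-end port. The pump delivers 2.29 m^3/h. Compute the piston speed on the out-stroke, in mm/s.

v ≈ 166 mm/s

In regeneration the rod-end outflow joins the pump flow into the cap end, so the net volume the pump must supply per unit advance equals the rod cross-section area.
Rod cross-section A_rod = π/4 × (6.99 cm)² = 38.37 cm^2
v = Q_pump / A_rod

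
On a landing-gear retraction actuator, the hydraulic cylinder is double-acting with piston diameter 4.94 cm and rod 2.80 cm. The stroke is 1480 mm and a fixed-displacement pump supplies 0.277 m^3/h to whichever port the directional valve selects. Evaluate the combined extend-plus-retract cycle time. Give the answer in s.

t ≈ 61.9 s

Cap-side area A_cap = π/4 × (4.94 cm)² = 19.17 cm^2
Rod-side annular area A_ann = π/4 × (4.94² − 2.80²) = 13.01 cm^2
t_ext = A_cap·L/Q = 36.87 s
t_ret = A_ann·L/Q = 25.02 s
t_cycle = t_ext + t_ret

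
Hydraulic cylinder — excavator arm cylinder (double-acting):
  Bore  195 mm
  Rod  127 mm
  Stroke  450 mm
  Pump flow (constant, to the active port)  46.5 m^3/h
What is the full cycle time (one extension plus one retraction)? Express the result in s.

t ≈ 1.64 s

Cap-side area A_cap = π/4 × (195 mm)² = 29860 mm^2
Rod-side annular area A_ann = π/4 × (195² − 127²) = 17200 mm^2
t_ext = A_cap·L/Q = 1.040 s
t_ret = A_ann·L/Q = 0.5991 s
t_cycle = t_ext + t_ret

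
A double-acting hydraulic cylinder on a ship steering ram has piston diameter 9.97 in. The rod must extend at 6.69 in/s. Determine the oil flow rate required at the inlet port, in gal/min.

Cap-side area A_cap = π/4 × (9.97 in)² = 78.07 in^2
Q = A × v

Q ≈ 136 gal/min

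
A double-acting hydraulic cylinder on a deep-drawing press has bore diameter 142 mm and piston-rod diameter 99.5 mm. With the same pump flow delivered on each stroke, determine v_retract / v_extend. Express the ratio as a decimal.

v_ret/v_ext ≈ 1.96

Cap-side area A_cap = π/4 × (142 mm)² = 15840 mm^2
Rod-side annular area A_ann = π/4 × (142² − 99.5²) = 8061 mm^2
For equal Q, v ∝ 1/A, so v_ret/v_ext = A_cap/A_ann.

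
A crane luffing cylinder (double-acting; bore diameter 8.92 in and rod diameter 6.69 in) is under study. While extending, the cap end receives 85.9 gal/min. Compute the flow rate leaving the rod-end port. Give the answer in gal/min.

Cap-side area A_cap = π/4 × (8.92 in)² = 62.49 in^2
Rod-side annular area A_ann = π/4 × (8.92² − 6.69²) = 27.34 in^2
Piston speed v = Q_in/A_cap; rod-end outflow Q_out = v × A_ann = Q_in × A_ann/A_cap.

Q_out ≈ 37.6 gal/min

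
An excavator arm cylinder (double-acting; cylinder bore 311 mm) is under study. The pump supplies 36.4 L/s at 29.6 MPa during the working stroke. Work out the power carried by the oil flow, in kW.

Hydraulic power = P × Q

W ≈ 1080 kW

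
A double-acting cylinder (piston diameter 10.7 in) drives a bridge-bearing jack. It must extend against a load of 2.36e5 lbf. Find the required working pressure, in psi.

Cap-side area A_cap = π/4 × (10.7 in)² = 89.92 in^2
P = F / A = 2.36e5 lbf / A

P ≈ 2620 psi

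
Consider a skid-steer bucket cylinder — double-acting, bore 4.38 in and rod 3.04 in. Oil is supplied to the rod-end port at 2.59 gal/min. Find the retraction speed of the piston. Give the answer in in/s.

v ≈ 1.28 in/s

Rod-side annular area A_ann = π/4 × (4.38² − 3.04²) = 7.809 in^2
Flow into the rod-end port fills the annular volume.
v = Q / A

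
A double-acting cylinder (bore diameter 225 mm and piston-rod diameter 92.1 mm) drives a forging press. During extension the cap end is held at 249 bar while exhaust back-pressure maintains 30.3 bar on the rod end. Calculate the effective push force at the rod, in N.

Cap-side area A_cap = π/4 × (225 mm)² = 39760 mm^2
Rod-side annular area A_ann = π/4 × (225² − 92.1²) = 33100 mm^2
Net thrust = P_cap·A_cap − P_rod·A_ann = 9.900e5 N − 1.003e5 N

F ≈ 8.90e5 N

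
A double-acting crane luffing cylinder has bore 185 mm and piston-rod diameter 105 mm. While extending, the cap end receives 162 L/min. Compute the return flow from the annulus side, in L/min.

Q_out ≈ 110 L/min

Cap-side area A_cap = π/4 × (185 mm)² = 26880 mm^2
Rod-side annular area A_ann = π/4 × (185² − 105²) = 18220 mm^2
Piston speed v = Q_in/A_cap; rod-end outflow Q_out = v × A_ann = Q_in × A_ann/A_cap.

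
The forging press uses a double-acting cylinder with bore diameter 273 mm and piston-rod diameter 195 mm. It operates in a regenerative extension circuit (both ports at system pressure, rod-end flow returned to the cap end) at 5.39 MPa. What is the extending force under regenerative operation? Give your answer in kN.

F ≈ 161 kN

With equal pressure on both faces, forces on the annular region cancel; the net push is pressure × rod cross-section.
Rod cross-section A_rod = π/4 × (195 mm)² = 29860 mm^2
F = P × A_rod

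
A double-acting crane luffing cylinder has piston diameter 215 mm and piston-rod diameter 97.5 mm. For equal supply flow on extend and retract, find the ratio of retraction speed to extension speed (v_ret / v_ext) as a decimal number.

Cap-side area A_cap = π/4 × (215 mm)² = 36310 mm^2
Rod-side annular area A_ann = π/4 × (215² − 97.5²) = 28840 mm^2
For equal Q, v ∝ 1/A, so v_ret/v_ext = A_cap/A_ann.

v_ret/v_ext ≈ 1.26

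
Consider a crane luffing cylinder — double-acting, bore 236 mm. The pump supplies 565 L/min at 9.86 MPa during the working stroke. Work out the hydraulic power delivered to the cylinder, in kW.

W ≈ 92.8 kW

Hydraulic power = P × Q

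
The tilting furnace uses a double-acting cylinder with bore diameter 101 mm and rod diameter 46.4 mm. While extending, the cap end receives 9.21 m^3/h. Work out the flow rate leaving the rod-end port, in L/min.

Cap-side area A_cap = π/4 × (101 mm)² = 8012 mm^2
Rod-side annular area A_ann = π/4 × (101² − 46.4²) = 6321 mm^2
Piston speed v = Q_in/A_cap; rod-end outflow Q_out = v × A_ann = Q_in × A_ann/A_cap.

Q_out ≈ 121 L/min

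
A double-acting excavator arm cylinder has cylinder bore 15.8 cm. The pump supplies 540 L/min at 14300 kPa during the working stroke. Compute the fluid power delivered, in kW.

W ≈ 129 kW

Hydraulic power = P × Q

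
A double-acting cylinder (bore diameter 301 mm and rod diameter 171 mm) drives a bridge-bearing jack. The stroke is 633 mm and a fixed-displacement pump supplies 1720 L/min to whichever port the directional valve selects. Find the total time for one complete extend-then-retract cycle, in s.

Cap-side area A_cap = π/4 × (301 mm)² = 71160 mm^2
Rod-side annular area A_ann = π/4 × (301² − 171²) = 48190 mm^2
t_ext = A_cap·L/Q = 1.571 s
t_ret = A_ann·L/Q = 1.064 s
t_cycle = t_ext + t_ret

t ≈ 2.64 s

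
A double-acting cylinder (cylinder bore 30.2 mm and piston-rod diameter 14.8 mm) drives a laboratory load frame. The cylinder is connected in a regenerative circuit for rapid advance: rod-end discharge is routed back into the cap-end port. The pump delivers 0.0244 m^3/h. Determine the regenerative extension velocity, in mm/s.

In regeneration the rod-end outflow joins the pump flow into the cap end, so the net volume the pump must supply per unit advance equals the rod cross-section area.
Rod cross-section A_rod = π/4 × (14.8 mm)² = 172.0 mm^2
v = Q_pump / A_rod

v ≈ 39.4 mm/s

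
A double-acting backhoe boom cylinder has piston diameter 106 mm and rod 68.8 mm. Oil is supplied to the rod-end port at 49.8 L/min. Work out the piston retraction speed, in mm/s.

v ≈ 163 mm/s

Rod-side annular area A_ann = π/4 × (106² − 68.8²) = 5107 mm^2
Flow into the rod-end port fills the annular volume.
v = Q / A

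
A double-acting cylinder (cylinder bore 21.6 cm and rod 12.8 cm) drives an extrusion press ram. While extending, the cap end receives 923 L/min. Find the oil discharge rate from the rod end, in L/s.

Q_out ≈ 9.98 L/s

Cap-side area A_cap = π/4 × (21.6 cm)² = 366.4 cm^2
Rod-side annular area A_ann = π/4 × (21.6² − 12.8²) = 237.8 cm^2
Piston speed v = Q_in/A_cap; rod-end outflow Q_out = v × A_ann = Q_in × A_ann/A_cap.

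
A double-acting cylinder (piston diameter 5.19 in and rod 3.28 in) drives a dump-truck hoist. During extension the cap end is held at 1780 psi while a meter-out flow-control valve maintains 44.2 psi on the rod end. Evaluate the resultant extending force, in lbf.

F ≈ 37100 lbf

Cap-side area A_cap = π/4 × (5.19 in)² = 21.16 in^2
Rod-side annular area A_ann = π/4 × (5.19² − 3.28²) = 12.71 in^2
Net thrust = P_cap·A_cap − P_rod·A_ann = 37660 lbf − 561.6 lbf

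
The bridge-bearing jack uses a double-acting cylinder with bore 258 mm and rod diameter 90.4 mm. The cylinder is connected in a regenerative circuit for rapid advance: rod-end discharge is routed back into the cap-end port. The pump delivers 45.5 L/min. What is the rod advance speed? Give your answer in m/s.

v ≈ 0.118 m/s

In regeneration the rod-end outflow joins the pump flow into the cap end, so the net volume the pump must supply per unit advance equals the rod cross-section area.
Rod cross-section A_rod = π/4 × (90.4 mm)² = 6418 mm^2
v = Q_pump / A_rod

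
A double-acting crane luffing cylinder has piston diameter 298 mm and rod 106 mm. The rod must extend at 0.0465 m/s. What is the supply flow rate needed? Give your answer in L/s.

Cap-side area A_cap = π/4 × (298 mm)² = 69750 mm^2
Q = A × v

Q ≈ 3.24 L/s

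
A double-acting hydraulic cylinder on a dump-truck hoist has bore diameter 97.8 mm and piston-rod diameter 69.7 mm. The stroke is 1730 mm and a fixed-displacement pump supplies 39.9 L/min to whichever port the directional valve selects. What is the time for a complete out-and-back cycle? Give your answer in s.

Cap-side area A_cap = π/4 × (97.8 mm)² = 7512 mm^2
Rod-side annular area A_ann = π/4 × (97.8² − 69.7²) = 3697 mm^2
t_ext = A_cap·L/Q = 19.54 s
t_ret = A_ann·L/Q = 9.617 s
t_cycle = t_ext + t_ret

t ≈ 29.2 s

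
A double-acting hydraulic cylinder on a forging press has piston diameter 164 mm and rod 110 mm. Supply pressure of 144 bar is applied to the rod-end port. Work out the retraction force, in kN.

Rod-side annular area A_ann = π/4 × (164² − 110²) = 11620 mm^2
On retraction the pressure acts on the annular area (bore minus rod).
F = P × A_ann

F ≈ 167 kN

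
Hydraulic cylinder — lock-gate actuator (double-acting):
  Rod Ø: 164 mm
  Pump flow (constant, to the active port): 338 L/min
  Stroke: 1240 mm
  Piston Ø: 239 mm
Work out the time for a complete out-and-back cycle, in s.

Cap-side area A_cap = π/4 × (239 mm)² = 44860 mm^2
Rod-side annular area A_ann = π/4 × (239² − 164²) = 23740 mm^2
t_ext = A_cap·L/Q = 9.875 s
t_ret = A_ann·L/Q = 5.225 s
t_cycle = t_ext + t_ret

t ≈ 15.1 s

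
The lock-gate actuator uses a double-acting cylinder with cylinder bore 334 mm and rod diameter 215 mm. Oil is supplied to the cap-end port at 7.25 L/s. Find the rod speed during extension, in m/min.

Cap-side area A_cap = π/4 × (334 mm)² = 87620 mm^2
v = Q / A

v ≈ 4.96 m/min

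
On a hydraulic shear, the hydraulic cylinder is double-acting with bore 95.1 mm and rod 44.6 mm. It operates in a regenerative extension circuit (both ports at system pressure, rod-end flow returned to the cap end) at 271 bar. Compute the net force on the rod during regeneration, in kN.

With equal pressure on both faces, forces on the annular region cancel; the net push is pressure × rod cross-section.
Rod cross-section A_rod = π/4 × (44.6 mm)² = 1562 mm^2
F = P × A_rod

F ≈ 42.3 kN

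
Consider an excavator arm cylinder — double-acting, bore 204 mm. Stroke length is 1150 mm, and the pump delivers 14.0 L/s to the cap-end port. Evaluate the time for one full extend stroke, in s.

Cap-side area A_cap = π/4 × (204 mm)² = 32690 mm^2
Swept volume V = A × L; t = V / Q = A·L / Q

t ≈ 2.68 s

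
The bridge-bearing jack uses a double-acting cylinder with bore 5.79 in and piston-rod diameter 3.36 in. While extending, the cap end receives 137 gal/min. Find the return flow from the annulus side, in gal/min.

Cap-side area A_cap = π/4 × (5.79 in)² = 26.33 in^2
Rod-side annular area A_ann = π/4 × (5.79² − 3.36²) = 17.46 in^2
Piston speed v = Q_in/A_cap; rod-end outflow Q_out = v × A_ann = Q_in × A_ann/A_cap.

Q_out ≈ 90.9 gal/min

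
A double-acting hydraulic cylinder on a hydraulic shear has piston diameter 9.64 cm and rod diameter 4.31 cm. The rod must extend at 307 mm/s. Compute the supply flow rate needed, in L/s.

Cap-side area A_cap = π/4 × (9.64 cm)² = 72.99 cm^2
Q = A × v

Q ≈ 2.24 L/s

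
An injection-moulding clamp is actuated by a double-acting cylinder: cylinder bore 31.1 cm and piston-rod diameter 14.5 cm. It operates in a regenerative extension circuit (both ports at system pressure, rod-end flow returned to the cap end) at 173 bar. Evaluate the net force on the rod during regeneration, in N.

With equal pressure on both faces, forces on the annular region cancel; the net push is pressure × rod cross-section.
Rod cross-section A_rod = π/4 × (14.5 cm)² = 165.1 cm^2
F = P × A_rod

F ≈ 2.86e5 N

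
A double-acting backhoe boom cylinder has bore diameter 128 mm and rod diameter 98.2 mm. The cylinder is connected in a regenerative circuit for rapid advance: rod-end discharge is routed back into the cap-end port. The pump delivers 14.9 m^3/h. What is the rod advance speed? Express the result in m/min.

In regeneration the rod-end outflow joins the pump flow into the cap end, so the net volume the pump must supply per unit advance equals the rod cross-section area.
Rod cross-section A_rod = π/4 × (98.2 mm)² = 7574 mm^2
v = Q_pump / A_rod

v ≈ 32.8 m/min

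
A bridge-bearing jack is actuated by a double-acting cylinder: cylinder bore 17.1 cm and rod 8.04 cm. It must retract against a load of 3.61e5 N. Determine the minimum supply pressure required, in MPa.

P ≈ 20.2 MPa

Rod-side annular area A_ann = π/4 × (17.1² − 8.04²) = 178.9 cm^2
Retraction: pressure acts on the annular area.
P = F / A = 3.61e5 N / A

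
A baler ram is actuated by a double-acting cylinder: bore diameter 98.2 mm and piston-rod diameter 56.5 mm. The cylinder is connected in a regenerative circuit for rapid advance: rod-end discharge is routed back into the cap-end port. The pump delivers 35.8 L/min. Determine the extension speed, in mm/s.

In regeneration the rod-end outflow joins the pump flow into the cap end, so the net volume the pump must supply per unit advance equals the rod cross-section area.
Rod cross-section A_rod = π/4 × (56.5 mm)² = 2507 mm^2
v = Q_pump / A_rod

v ≈ 238 mm/s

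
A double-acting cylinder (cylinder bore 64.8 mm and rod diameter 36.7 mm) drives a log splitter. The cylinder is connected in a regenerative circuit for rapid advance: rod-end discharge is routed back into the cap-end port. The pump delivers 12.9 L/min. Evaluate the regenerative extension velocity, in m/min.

In regeneration the rod-end outflow joins the pump flow into the cap end, so the net volume the pump must supply per unit advance equals the rod cross-section area.
Rod cross-section A_rod = π/4 × (36.7 mm)² = 1058 mm^2
v = Q_pump / A_rod

v ≈ 12.2 m/min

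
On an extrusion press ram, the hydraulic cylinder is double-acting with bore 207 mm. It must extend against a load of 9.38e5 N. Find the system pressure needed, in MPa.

P ≈ 27.9 MPa

Cap-side area A_cap = π/4 × (207 mm)² = 33650 mm^2
P = F / A = 9.38e5 N / A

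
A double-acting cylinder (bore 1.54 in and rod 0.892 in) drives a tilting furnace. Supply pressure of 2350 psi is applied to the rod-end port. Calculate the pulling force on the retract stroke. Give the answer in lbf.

Rod-side annular area A_ann = π/4 × (1.54² − 0.892²) = 1.238 in^2
On retraction the pressure acts on the annular area (bore minus rod).
F = P × A_ann

F ≈ 2910 lbf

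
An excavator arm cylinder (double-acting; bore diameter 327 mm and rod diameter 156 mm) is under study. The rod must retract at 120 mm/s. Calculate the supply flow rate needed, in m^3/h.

Rod-side annular area A_ann = π/4 × (327² − 156²) = 64870 mm^2
Q = A × v

Q ≈ 28.0 m^3/h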